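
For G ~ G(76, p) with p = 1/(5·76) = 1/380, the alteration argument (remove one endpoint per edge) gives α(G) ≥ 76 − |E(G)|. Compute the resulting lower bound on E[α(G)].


E[|E(G)|] = C(76, 2)·p = 2850 · (1/380) = 15/2.
E[α(G)] ≥ n − E[|E(G)|] = 76 − 15/2 = 137/2.
Numerically: ≈ 68.5000.
(This is only a lower bound; the true E[α(G)] may be larger.)

E[α(G)] ≥ 137/2 ≈ 68.5000.


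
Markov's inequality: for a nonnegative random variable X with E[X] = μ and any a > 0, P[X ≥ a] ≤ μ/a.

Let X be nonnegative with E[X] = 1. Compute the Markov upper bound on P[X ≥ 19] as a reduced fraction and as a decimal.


μ = E[X] = 1, a = 19.
Markov: P[X ≥ 19] ≤ μ/a = (1)/19 = 1/19.
Numerically: ≈ 0.052632.
(Since a = 19 > μ = 1.000000, the bound 1/19 is < 1 and informative.)

P[X ≥ 19] ≤ 1/19 ≈ 0.052632.


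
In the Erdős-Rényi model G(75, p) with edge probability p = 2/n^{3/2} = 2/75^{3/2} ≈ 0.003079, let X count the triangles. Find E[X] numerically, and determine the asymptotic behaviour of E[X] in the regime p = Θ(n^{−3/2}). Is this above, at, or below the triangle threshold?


Number of potential triangles: C(75, 3) = 67525.
Each occurs with probability p³ ≈ (0.003079)³ ≈ 2.919539e-08.
By linearity: E[X] = C(75, 3)·p³ ≈ 67525 · 2.919539e-08 ≈ 0.0020.
Since α = 3/2 > 1, p = c/n^{3/2} = o(1/n) is below the triangle threshold p ~ 1/n. Asymptotically E[X] ~ (c³/6)·n^{3(1−α)} = (2³/6)·n^{-1.5} → 0, so by Markov's inequality G has no triangles w.h.p.

E[X] ≈ 0.0020; in regime p = Θ(1/n^{3/2}) E[X] tends to 0 (below the triangle threshold p ~ 1/n).


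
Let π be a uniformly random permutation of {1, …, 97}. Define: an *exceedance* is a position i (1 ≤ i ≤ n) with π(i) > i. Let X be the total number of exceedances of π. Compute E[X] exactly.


Write X = Σ_{i=1}^{97} X_i, where X_i = 1_{π(i) > i}.
For each fixed i, π(i) is uniform over {1, …, 97} (marginal of a uniform permutation), so P[π(i) > i] = (n − i)/n. Summing: Σ_{i=1}^{97} (n − i)/n = (0 + 1 + … + 96)/97 = 97(97 − 1)/(2·97) = (97 − 1)/2.
Hence E[X] = Σ_{i=1}^{97} (97 − i)/97 = 48 ≈ 48.00000.

E[X] = 48 = 48.00000.


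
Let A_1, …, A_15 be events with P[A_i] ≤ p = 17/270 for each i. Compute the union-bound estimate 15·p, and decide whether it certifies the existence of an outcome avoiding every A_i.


Union bound: P[∪_{i=1}^{15} A_i] ≤ Σ_i P[A_i] ≤ 15·p = 15·(17/270) = 17/18.
Numerically: 17/18 ≈ 0.944444.
Is 17/18 < 1? YES.
Since P[∪ A_i] ≤ 17/18 < 1, the complement has P[∩ A_i^c] ≥ 1 − 17/18 = 1/18 > 0, so some outcome avoids every A_i.

15·p = 17/18 ≈ 0.944444; existence CERTIFIED by the union bound.


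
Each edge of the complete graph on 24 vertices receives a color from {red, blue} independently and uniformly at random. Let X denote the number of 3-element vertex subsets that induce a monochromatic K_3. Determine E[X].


Let X = Σ_S X_S over the C(24, 3) = 2024 subsets S of size 3, where X_S = 1 if the K_3 on S is monochromatic.
For a fixed S, the K_3 on S has C(3, 2) = 3 edges. P[all 3 edges red] = (1/2)^3, and likewise for blue, so P[monochromatic] = 2·(1/2)^3 = 2^{1 − 3} = 1/4.
By linearity of expectation: E[X] = C(24, 3) · 2^{1 − 3} = 2024 · 1/4 = 506.
Numerically: E[X] ≈ 506.0000.

E[X] = C(24,3)·2^(1−C(3,2)) = 506 ≈ 506.0000.


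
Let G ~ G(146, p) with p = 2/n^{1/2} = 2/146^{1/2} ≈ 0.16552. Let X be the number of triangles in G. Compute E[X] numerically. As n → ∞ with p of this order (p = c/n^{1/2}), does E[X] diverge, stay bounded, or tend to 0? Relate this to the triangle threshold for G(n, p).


Number of potential triangles: C(146, 3) = 508080.
Each occurs with probability p³ ≈ (0.16552)³ ≈ 4.5348268e-03.
By linearity: E[X] = C(146, 3)·p³ ≈ 508080 · 4.5348268e-03 ≈ 2304.05479.
Since α = 1/2 < 1, p = c/n^{1/2} ≫ 1/n is above the triangle threshold p ~ 1/n. Asymptotically E[X] ~ (c³/6)·n^{3(1−α)} = (2³/6)·n^{1.5} → ∞; triangles are abundant w.h.p.

E[X] ≈ 2304.05479; in regime p = Θ(1/n^{1/2}) E[X] diverges (above the triangle threshold p ~ 1/n).


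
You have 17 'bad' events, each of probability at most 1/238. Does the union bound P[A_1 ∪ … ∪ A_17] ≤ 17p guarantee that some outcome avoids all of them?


Union bound: P[∪_{i=1}^{17} A_i] ≤ Σ_i P[A_i] ≤ 17·p = 17·(1/238) = 1/14.
Numerically: 1/14 ≈ 0.071429.
Is 1/14 < 1? YES.
Since P[∪ A_i] ≤ 1/14 < 1, the complement has P[∩ A_i^c] ≥ 1 − 1/14 = 13/14 > 0, so some outcome avoids every A_i.

17·p = 1/14 ≈ 0.071429; existence CERTIFIED by the union bound.


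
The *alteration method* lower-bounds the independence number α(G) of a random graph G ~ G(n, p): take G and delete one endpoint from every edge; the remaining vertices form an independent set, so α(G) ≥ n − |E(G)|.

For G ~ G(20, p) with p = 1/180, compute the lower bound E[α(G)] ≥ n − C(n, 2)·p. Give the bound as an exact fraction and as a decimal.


E[|E(G)|] = C(20, 2)·p = 190 · (1/180) = 19/18.
E[α(G)] ≥ n − E[|E(G)|] = 20 − 19/18 = 341/18.
Numerically: ≈ 18.9444.
(This is only a lower bound; the true E[α(G)] may be larger.)

E[α(G)] ≥ 341/18 ≈ 18.9444.


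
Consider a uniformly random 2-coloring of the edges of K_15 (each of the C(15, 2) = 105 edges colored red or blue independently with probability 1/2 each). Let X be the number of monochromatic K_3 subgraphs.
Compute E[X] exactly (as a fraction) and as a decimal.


Let X = Σ_S X_S over the C(15, 3) = 455 subsets S of size 3, where X_S = 1 if the K_3 on S is monochromatic.
For a fixed S, the K_3 on S has C(3, 2) = 3 edges. P[all 3 edges red] = (1/2)^3, and likewise for blue, so P[monochromatic] = 2·(1/2)^3 = 2^{1 − 3} = 1/4.
Summing: E[X] = C(15, 3) · 2^{1 − 3} = 455 · 1/4 = 455/4.
Numerically: E[X] ≈ 113.750.

E[X] = C(15,3)·2^(1−C(3,2)) = 455/4 ≈ 113.750.


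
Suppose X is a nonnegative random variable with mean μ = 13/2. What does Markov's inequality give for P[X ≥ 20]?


μ = E[X] = 13/2, a = 20.
Markov: P[X ≥ 20] ≤ μ/a = (13/2)/20 = 13/40.
Numerically: ≈ 0.32500.
(Since a = 20 > μ = 6.50000, the bound 13/40 is < 1 and informative.)

P[X ≥ 20] ≤ 13/40 ≈ 0.32500.


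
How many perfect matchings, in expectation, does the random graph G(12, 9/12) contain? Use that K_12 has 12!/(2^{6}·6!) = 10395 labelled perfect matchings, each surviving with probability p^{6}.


K_12 has 12!/(2^{6}·6!) = 10395 labelled perfect matchings.
For each such perfect matching H, let X_H = 1 if all 6 edges of H are present in G. Then P[X_H = 1] = p^{6} = (3/4)^{6} = 729/4096.
Summing the indicators: E[X] = Σ_H E[X_H] = 10395 · p^{6} = 10395 · 729/4096 = 7577955/4096.
Numerically: E[X] ≈ 1850.

E[X] = 10395 · (3/4)^{6} = 7577955/4096 ≈ 1850.


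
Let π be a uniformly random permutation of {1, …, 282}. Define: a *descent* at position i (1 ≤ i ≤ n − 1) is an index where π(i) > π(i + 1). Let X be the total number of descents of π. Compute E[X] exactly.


Write X = Σ X_I over i = 1, …, 281, with X_I the indicator of one descent.
There are 281 indicators.
For each fixed i, the pair (π(i), π(i+1)) is a uniformly random ordered pair of distinct values from {1, …, 282}; by symmetry P[π(i) > π(i+1)] = 1/2.
By linearity: E[X] = 281 · (1/2) = (282 − 1) · (1/2) = 281/2 ≈ 140.500000.

E[X] = 281/2 = 140.500000.


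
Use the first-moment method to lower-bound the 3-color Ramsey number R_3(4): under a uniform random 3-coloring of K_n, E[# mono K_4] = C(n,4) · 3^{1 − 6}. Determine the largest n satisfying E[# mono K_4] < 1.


We need C(n, 4) · 3^{1 − 6} < 1, i.e. C(n, 4) < 3^{6 − 1} = 243.
Check values of n near the boundary:
  n = 6: C(6, 4) = 15; 15 < 243? YES
  n = 7: C(7, 4) = 35; 35 < 243? YES
  n = 8: C(8, 4) = 70; 70 < 243? YES
  n = 9: C(9, 4) = 126; 126 < 243? YES
  n = 10: C(10, 4) = 210; 210 < 243? YES
  n = 11: C(11, 4) = 330; 330 < 243? NO
  n = 12: C(12, 4) = 495; 495 < 243? NO
The largest n with C(n, 4) < 243 is n = 10 (where E[X] = 70/81 ≈ 0.864198). Hence R_3(4) > 10, i.e. R_3(4) ≥ 11.

Largest n = 10; hence R_3(4) > 10.


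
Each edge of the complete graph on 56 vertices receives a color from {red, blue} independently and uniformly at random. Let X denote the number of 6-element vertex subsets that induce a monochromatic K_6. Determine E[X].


Let X = Σ_S X_S over the C(56, 6) = 32468436 subsets S of size 6, where X_S = 1 if the K_6 on S is monochromatic.
For a fixed S, the K_6 on S has C(6, 2) = 15 edges. P[all 15 edges red] = (1/2)^15, and likewise for blue, so P[monochromatic] = 2·(1/2)^15 = 2^{1 − 15} = 1/16384.
By linearity of expectation: E[X] = C(56, 6) · 2^{1 − 15} = 32468436 · 1/16384 = 8117109/4096.
Numerically: E[X] ≈ 1981.7161.

E[X] = C(56,6)·2^(1−C(6,2)) = 8117109/4096 ≈ 1981.7161.


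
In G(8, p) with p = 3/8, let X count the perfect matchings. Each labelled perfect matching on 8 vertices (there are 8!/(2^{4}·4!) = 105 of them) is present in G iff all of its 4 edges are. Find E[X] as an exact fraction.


K_8 has 8!/(2^{4}·4!) = 105 labelled perfect matchings.
For each such perfect matching H, let X_H = 1 if all 4 edges of H are present in G. Then P[X_H = 1] = p^{4} = (3/8)^{4} = 81/4096.
By linearity of expectation: E[X] = Σ_H E[X_H] = 105 · p^{4} = 105 · 81/4096 = 8505/4096.
Numerically: E[X] ≈ 2.0764.

E[X] = 105 · (3/8)^{4} = 8505/4096 ≈ 2.0764.


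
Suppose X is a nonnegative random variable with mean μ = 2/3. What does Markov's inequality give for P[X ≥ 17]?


μ = E[X] = 2/3, a = 17.
Markov: P[X ≥ 17] ≤ μ/a = (2/3)/17 = 2/51.
Numerically: ≈ 0.03922.
(Since a = 17 > μ = 0.66667, the bound 2/51 is < 1 and informative.)

P[X ≥ 17] ≤ 2/51 ≈ 0.03922.


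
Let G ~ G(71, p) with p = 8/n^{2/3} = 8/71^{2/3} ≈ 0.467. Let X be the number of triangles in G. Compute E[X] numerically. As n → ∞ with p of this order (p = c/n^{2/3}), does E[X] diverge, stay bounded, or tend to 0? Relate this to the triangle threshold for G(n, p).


Number of potential triangles: C(71, 3) = 57155.
Each occurs with probability p³ ≈ (0.467)³ ≈ 1.01567e-01.
By linearity: E[X] = C(71, 3)·p³ ≈ 57155 · 1.01567e-01 ≈ 5805.070.
Since α = 2/3 < 1, p = c/n^{2/3} ≫ 1/n is above the triangle threshold p ~ 1/n. Asymptotically E[X] ~ (c³/6)·n^{3(1−α)} = (8³/6)·n^{1} → ∞; triangles are abundant w.h.p.

E[X] ≈ 5805.070; in regime p = Θ(1/n^{2/3}) E[X] diverges (above the triangle threshold p ~ 1/n).


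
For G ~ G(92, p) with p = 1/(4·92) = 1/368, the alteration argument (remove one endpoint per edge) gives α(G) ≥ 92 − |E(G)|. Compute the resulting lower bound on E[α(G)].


E[|E(G)|] = C(92, 2)·p = 4186 · (1/368) = 91/8.
E[α(G)] ≥ n − E[|E(G)|] = 92 − 91/8 = 645/8.
Numerically: ≈ 80.625.
(This is only a lower bound; the true E[α(G)] may be larger.)

E[α(G)] ≥ 645/8 ≈ 80.625.


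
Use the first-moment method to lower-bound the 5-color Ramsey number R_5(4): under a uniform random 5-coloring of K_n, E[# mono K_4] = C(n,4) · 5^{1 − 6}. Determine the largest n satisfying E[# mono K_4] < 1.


We need C(n, 4) · 5^{1 − 6} < 1, i.e. C(n, 4) < 5^{6 − 1} = 3125.
Check values of n near the boundary:
  n = 17: C(17, 4) = 2380; 2380 < 3125? YES
  n = 18: C(18, 4) = 3060; 3060 < 3125? YES
  n = 19: C(19, 4) = 3876; 3876 < 3125? NO
The largest n with C(n, 4) < 3125 is n = 18 (where E[X] = 612/625 ≈ 0.9792). Hence R_5(4) > 18, i.e. R_5(4) ≥ 19.

Largest n = 18; hence R_5(4) > 18.


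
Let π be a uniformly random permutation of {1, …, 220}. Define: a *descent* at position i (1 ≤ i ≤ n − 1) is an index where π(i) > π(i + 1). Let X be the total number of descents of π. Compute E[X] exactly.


Write X = Σ X_I over i = 1, …, 219, with X_I the indicator of one descent.
There are 219 indicators.
For each fixed i, the pair (π(i), π(i+1)) is a uniformly random ordered pair of distinct values from {1, …, 220}; by symmetry P[π(i) > π(i+1)] = 1/2.
By linearity: E[X] = 219 · (1/2) = (220 − 1) · (1/2) = 219/2 ≈ 109.50000.

E[X] = 219/2 = 109.50000.


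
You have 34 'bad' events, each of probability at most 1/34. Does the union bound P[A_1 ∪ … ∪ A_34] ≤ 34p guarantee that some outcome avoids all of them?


Union bound: P[∪_{i=1}^{34} A_i] ≤ Σ_i P[A_i] ≤ 34·p = 34·(1/34) = 1.
Numerically: 1 ≈ 1.0000000.
Is 1 < 1? NO.
Since the bound 1 is ≥ 1, the union bound is uninformative here; it does NOT by itself certify existence.

34·p = 1 ≈ 1.0000000; existence NOT certified by the union bound.


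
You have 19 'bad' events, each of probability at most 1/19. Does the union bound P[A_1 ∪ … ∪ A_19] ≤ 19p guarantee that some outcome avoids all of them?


Union bound: P[∪_{i=1}^{19} A_i] ≤ Σ_i P[A_i] ≤ 19·p = 19·(1/19) = 1.
Numerically: 1 ≈ 1.000000.
Is 1 < 1? NO.
Since the bound 1 is ≥ 1, the union bound is uninformative here; it does NOT by itself certify existence.

19·p = 1 ≈ 1.000000; existence NOT certified by the union bound.


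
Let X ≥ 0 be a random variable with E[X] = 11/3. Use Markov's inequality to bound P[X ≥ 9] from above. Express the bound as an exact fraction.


μ = E[X] = 11/3, a = 9.
Markov: P[X ≥ 9] ≤ μ/a = (11/3)/9 = 11/27.
Numerically: ≈ 0.407407.
(Since a = 9 > μ = 3.666667, the bound 11/27 is < 1 and informative.)

P[X ≥ 9] ≤ 11/27 ≈ 0.407407.


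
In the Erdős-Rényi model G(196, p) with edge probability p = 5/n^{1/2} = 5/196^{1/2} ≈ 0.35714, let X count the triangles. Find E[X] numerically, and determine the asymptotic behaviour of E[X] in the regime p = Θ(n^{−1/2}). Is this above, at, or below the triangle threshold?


Number of potential triangles: C(196, 3) = 1235780.
Each occurs with probability p³ ≈ (0.35714)³ ≈ 4.5553936e-02.
By linearity: E[X] = C(196, 3)·p³ ≈ 1235780 · 4.5553936e-02 ≈ 56294.64286.
Since α = 1/2 < 1, p = c/n^{1/2} ≫ 1/n is above the triangle threshold p ~ 1/n. Asymptotically E[X] ~ (c³/6)·n^{3(1−α)} = (5³/6)·n^{1.5} → ∞; triangles are abundant w.h.p.

E[X] ≈ 56294.64286; in regime p = Θ(1/n^{1/2}) E[X] diverges (above the triangle threshold p ~ 1/n).


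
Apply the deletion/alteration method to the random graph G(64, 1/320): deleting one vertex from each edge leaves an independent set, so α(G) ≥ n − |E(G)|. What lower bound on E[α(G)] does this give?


E[|E(G)|] = C(64, 2)·p = 2016 · (1/320) = 63/10.
E[α(G)] ≥ n − E[|E(G)|] = 64 − 63/10 = 577/10.
Numerically: ≈ 57.70000.
(This is only a lower bound; the true E[α(G)] may be larger.)

E[α(G)] ≥ 577/10 ≈ 57.70000.


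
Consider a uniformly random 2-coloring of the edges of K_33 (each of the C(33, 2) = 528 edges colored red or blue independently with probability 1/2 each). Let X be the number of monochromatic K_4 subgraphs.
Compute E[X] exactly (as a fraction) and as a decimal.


Let X = Σ_S X_S over the C(33, 4) = 40920 subsets S of size 4, where X_S = 1 if the K_4 on S is monochromatic.
For a fixed S, the K_4 on S has C(4, 2) = 6 edges. P[all 6 edges red] = (1/2)^6, and likewise for blue, so P[monochromatic] = 2·(1/2)^6 = 2^{1 − 6} = 1/32.
By linearity of expectation: E[X] = C(33, 4) · 2^{1 − 6} = 40920 · 1/32 = 5115/4.
Numerically: E[X] ≈ 1278.750000.

E[X] = C(33,4)·2^(1−C(4,2)) = 5115/4 ≈ 1278.750000.


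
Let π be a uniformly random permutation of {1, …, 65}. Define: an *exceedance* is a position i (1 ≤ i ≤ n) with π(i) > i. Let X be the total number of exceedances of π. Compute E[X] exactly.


Write X = Σ_{i=1}^{65} X_i, where X_i = 1_{π(i) > i}.
For each fixed i, π(i) is uniform over {1, …, 65} (marginal of a uniform permutation), so P[π(i) > i] = (n − i)/n. Summing: Σ_{i=1}^{65} (n − i)/n = (0 + 1 + … + 64)/65 = 65(65 − 1)/(2·65) = (65 − 1)/2.
Hence E[X] = Σ_{i=1}^{65} (65 − i)/65 = 32 ≈ 32.00000.

E[X] = 32 = 32.00000.


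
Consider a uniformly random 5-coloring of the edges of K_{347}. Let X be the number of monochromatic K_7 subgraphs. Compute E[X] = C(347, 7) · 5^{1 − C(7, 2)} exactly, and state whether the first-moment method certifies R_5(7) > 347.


E[X] = C(347, 7) · 5^{1 − 21} = 113090774900334 · 5^{−20} = 113090774900334/95367431640625.
As a reduced fraction: E[X] = 113090774900334/95367431640625 ≈ 1.1858.
Is E[X] < 1? NO.
Since E[X] ≥ 1, the first-moment bound is inconclusive at n = 347; it does NOT by itself certify R_5(7) > 347.

E[X] = 113090774900334/95367431640625 ≈ 1.1858; E[X] ≥ 1; first-moment method inconclusive here.


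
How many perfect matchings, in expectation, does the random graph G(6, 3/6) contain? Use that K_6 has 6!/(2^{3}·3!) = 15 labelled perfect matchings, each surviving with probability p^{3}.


K_6 has 6!/(2^{3}·3!) = 15 labelled perfect matchings.
For each such perfect matching H, let X_H = 1 if all 3 edges of H are present in G. Then P[X_H = 1] = p^{3} = (1/2)^{3} = 1/8.
Summing the indicators: E[X] = Σ_H E[X_H] = 15 · p^{3} = 15 · 1/8 = 15/8.
Numerically: E[X] ≈ 1.88.

E[X] = 15 · (1/2)^{3} = 15/8 ≈ 1.88.


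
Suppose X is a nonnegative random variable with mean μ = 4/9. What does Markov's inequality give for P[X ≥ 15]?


μ = E[X] = 4/9, a = 15.
Markov: P[X ≥ 15] ≤ μ/a = (4/9)/15 = 4/135.
Numerically: ≈ 0.02963.
(Since a = 15 > μ = 0.44444, the bound 4/135 is < 1 and informative.)

P[X ≥ 15] ≤ 4/135 ≈ 0.02963.


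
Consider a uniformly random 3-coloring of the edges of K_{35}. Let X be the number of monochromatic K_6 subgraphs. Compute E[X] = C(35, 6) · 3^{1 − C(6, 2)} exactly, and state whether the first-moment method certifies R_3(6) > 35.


E[X] = C(35, 6) · 3^{1 − 15} = 1623160 · 3^{−14} = 1623160/4782969.
As a reduced fraction: E[X] = 1623160/4782969 ≈ 0.3394.
Is E[X] < 1? YES.
Since E[X] < 1, there exists a 3-coloring of K_{35} with no monochromatic K_6; hence R_3(6) > 35.

E[X] = 1623160/4782969 ≈ 0.3394; E[X] < 1, so R_3(6) > 35.


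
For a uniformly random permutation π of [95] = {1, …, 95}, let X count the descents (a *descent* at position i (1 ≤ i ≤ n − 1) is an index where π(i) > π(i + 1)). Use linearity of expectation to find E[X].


Write X = Σ X_I over i = 1, …, 94, with X_I the indicator of one descent.
There are 94 indicators.
For each fixed i, the pair (π(i), π(i+1)) is a uniformly random ordered pair of distinct values from {1, …, 95}; by symmetry P[π(i) > π(i+1)] = 1/2.
By linearity: E[X] = 94 · (1/2) = (95 − 1) · (1/2) = 47 ≈ 47.000.

E[X] = 47 = 47.000.


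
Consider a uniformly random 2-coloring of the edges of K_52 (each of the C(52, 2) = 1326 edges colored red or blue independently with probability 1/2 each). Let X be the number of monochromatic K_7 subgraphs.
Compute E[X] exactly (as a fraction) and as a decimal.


Let X = Σ_S X_S over the C(52, 7) = 133784560 subsets S of size 7, where X_S = 1 if the K_7 on S is monochromatic.
For a fixed S, the K_7 on S has C(7, 2) = 21 edges. P[all 21 edges red] = (1/2)^21, and likewise for blue, so P[monochromatic] = 2·(1/2)^21 = 2^{1 − 21} = 1/1048576.
Summing: E[X] = C(52, 7) · 2^{1 − 21} = 133784560 · 1/1048576 = 8361535/65536.
Numerically: E[X] ≈ 127.5869.

E[X] = C(52,7)·2^(1−C(7,2)) = 8361535/65536 ≈ 127.5869.


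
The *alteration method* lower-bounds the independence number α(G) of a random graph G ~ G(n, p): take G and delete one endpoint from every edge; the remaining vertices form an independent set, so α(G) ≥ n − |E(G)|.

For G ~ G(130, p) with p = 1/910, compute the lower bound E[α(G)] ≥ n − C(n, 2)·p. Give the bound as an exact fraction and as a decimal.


E[|E(G)|] = C(130, 2)·p = 8385 · (1/910) = 129/14.
E[α(G)] ≥ n − E[|E(G)|] = 130 − 129/14 = 1691/14.
Numerically: ≈ 120.7857.
(This is only a lower bound; the true E[α(G)] may be larger.)

E[α(G)] ≥ 1691/14 ≈ 120.7857.


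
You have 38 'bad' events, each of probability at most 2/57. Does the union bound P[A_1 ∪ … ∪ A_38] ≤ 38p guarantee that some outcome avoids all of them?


Union bound: P[∪_{i=1}^{38} A_i] ≤ Σ_i P[A_i] ≤ 38·p = 38·(2/57) = 4/3.
Numerically: 4/3 ≈ 1.3333.
Is 4/3 < 1? NO.
Since the bound 4/3 is ≥ 1, the union bound is uninformative here; it does NOT by itself certify existence.

38·p = 4/3 ≈ 1.3333; existence NOT certified by the union bound.


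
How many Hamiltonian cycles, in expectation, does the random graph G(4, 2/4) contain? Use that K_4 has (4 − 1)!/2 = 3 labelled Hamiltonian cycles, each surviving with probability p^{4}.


K_4 has (4 − 1)!/2 = 3 labelled Hamiltonian cycles.
For each such Hamiltonian cycle H, let X_H = 1 if all 4 edges of H are present in G. Then P[X_H = 1] = p^{4} = (1/2)^{4} = 1/16.
By linearity: E[X] = Σ_H E[X_H] = 3 · p^{4} = 3 · 1/16 = 3/16.
Numerically: E[X] ≈ 0.188.

E[X] = 3 · (1/2)^{4} = 3/16 ≈ 0.188.


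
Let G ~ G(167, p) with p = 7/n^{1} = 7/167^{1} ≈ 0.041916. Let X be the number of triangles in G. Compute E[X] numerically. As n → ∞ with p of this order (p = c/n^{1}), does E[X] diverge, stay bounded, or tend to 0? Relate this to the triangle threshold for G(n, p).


Number of potential triangles: C(167, 3) = 762355.
Each occurs with probability p³ ≈ (0.041916)³ ≈ 7.3645244e-05.
By linearity: E[X] = C(167, 3)·p³ ≈ 762355 · 7.3645244e-05 ≈ 56.14382.
Here α = 1, so p = 7/n is exactly at the triangle threshold p ~ 1/n. Asymptotically E[X] → c³/6 = 7³/6 = 343/6 ≈ 57.16667, a bounded constant. In this regime the triangle count is asymptotically Poisson(c³/6).

E[X] ≈ 56.14382; in regime p = Θ(1/n^{1}) E[X] stays bounded (at the triangle threshold p ~ 1/n).


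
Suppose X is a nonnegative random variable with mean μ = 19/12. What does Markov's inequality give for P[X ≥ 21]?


μ = E[X] = 19/12, a = 21.
Markov: P[X ≥ 21] ≤ μ/a = (19/12)/21 = 19/252.
Numerically: ≈ 0.075.
(Since a = 21 > μ = 1.583, the bound 19/252 is < 1 and informative.)

P[X ≥ 21] ≤ 19/252 ≈ 0.075.


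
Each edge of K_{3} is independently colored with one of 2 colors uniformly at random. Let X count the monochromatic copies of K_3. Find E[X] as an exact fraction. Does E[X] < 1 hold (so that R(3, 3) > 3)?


E[X] = C(3, 3) · 2^{1 − 3} = 1 · 2^{−2} = 1/4.
As a reduced fraction: E[X] = 1/4 ≈ 0.250000.
Is E[X] < 1? YES.
Since E[X] < 1, there exists a 2-coloring of K_{3} with no monochromatic K_3; hence R(3, 3) > 3.

E[X] = 1/4 ≈ 0.250000; E[X] < 1, so R(3, 3) > 3.


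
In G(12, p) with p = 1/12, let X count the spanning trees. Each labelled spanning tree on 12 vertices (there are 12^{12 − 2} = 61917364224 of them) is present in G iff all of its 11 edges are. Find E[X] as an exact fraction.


K_12 has 12^{12 − 2} = 61917364224 labelled spanning trees.
For each such spanning tree H, let X_H = 1 if all 11 edges of H are present in G. Then P[X_H = 1] = p^{11} = (1/12)^{11} = 1/743008370688.
By linearity: E[X] = Σ_H E[X_H] = 61917364224 · p^{11} = 61917364224 · 1/743008370688 = 1/12.
Numerically: E[X] ≈ 0.083333.

E[X] = 61917364224 · (1/12)^{11} = 1/12 ≈ 0.083333.


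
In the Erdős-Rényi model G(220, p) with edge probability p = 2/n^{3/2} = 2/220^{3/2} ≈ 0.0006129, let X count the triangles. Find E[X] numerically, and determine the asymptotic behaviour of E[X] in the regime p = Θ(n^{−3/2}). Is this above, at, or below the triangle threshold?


Number of potential triangles: C(220, 3) = 1750540.
Each occurs with probability p³ ≈ (0.0006129)³ ≈ 2.302438e-10.
By linearity: E[X] = C(220, 3)·p³ ≈ 1750540 · 2.302438e-10 ≈ 0.0004.
Since α = 3/2 > 1, p = c/n^{3/2} = o(1/n) is below the triangle threshold p ~ 1/n. Asymptotically E[X] ~ (c³/6)·n^{3(1−α)} = (2³/6)·n^{-1.5} → 0, so by Markov's inequality G has no triangles w.h.p.

E[X] ≈ 0.0004; in regime p = Θ(1/n^{3/2}) E[X] tends to 0 (below the triangle threshold p ~ 1/n).


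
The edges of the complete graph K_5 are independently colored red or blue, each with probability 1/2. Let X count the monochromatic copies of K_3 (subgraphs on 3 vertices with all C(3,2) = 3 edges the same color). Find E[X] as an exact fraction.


Let X = Σ_S X_S over the C(5, 3) = 10 subsets S of size 3, where X_S = 1 if the K_3 on S is monochromatic.
For a fixed S, the K_3 on S has C(3, 2) = 3 edges. P[all 3 edges red] = (1/2)^3, and likewise for blue, so P[monochromatic] = 2·(1/2)^3 = 2^{1 − 3} = 1/4.
By linearity of expectation: E[X] = C(5, 3) · 2^{1 − 3} = 10 · 1/4 = 5/2.
Numerically: E[X] ≈ 2.500000.

E[X] = C(5,3)·2^(1−C(3,2)) = 5/2 ≈ 2.500000.


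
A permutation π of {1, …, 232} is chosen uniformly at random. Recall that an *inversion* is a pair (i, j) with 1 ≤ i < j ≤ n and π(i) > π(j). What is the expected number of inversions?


Write X = Σ X_I over the C(232, 2) = 26796 pairs i < j, with X_I the indicator of one inversion.
There are 26796 indicators.
For each fixed pair i < j, the values π(i) and π(j) are two distinct elements of {1, …, 232} in uniformly random order; by symmetry P[π(i) > π(j)] = 1/2.
By linearity: E[X] = 26796 · (1/2) = C(232, 2) · (1/2) = 26796/2 = 13398 ≈ 13398.0000.

E[X] = 13398 = 13398.0000.


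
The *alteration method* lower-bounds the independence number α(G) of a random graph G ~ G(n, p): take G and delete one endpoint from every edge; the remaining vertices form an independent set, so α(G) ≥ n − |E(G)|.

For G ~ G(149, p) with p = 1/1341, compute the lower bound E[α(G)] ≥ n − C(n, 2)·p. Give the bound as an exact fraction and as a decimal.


E[|E(G)|] = C(149, 2)·p = 11026 · (1/1341) = 74/9.
E[α(G)] ≥ n − E[|E(G)|] = 149 − 74/9 = 1267/9.
Numerically: ≈ 140.778.
(This is only a lower bound; the true E[α(G)] may be larger.)

E[α(G)] ≥ 1267/9 ≈ 140.778.


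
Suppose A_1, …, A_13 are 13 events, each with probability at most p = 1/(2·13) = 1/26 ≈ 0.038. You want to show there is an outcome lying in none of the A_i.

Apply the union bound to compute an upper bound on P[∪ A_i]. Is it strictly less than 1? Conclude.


Union bound: P[∪_{i=1}^{13} A_i] ≤ Σ_i P[A_i] ≤ 13·p = 13·(1/26) = 1/2.
Numerically: 1/2 ≈ 0.500.
Is 1/2 < 1? YES.
Since P[∪ A_i] ≤ 1/2 < 1, the complement has P[∩ A_i^c] ≥ 1 − 1/2 = 1/2 > 0, so some outcome avoids every A_i.

13·p = 1/2 ≈ 0.500; existence CERTIFIED by the union bound.


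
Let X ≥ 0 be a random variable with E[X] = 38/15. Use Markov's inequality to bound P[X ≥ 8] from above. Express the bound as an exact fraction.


μ = E[X] = 38/15, a = 8.
Markov: P[X ≥ 8] ≤ μ/a = (38/15)/8 = 19/60.
Numerically: ≈ 0.31667.
(Since a = 8 > μ = 2.53333, the bound 19/60 is < 1 and informative.)

P[X ≥ 8] ≤ 19/60 ≈ 0.31667.


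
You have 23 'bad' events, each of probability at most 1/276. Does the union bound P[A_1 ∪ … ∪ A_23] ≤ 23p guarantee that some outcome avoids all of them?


Union bound: P[∪_{i=1}^{23} A_i] ≤ Σ_i P[A_i] ≤ 23·p = 23·(1/276) = 1/12.
Numerically: 1/12 ≈ 0.0833.
Is 1/12 < 1? YES.
Since P[∪ A_i] ≤ 1/12 < 1, the complement has P[∩ A_i^c] ≥ 1 − 1/12 = 11/12 > 0, so some outcome avoids every A_i.

23·p = 1/12 ≈ 0.0833; existence CERTIFIED by the union bound.


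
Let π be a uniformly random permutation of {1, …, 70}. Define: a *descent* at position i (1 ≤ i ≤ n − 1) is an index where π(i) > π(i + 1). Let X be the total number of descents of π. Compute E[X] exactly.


Write X = Σ X_I over i = 1, …, 69, with X_I the indicator of one descent.
There are 69 indicators.
For each fixed i, the pair (π(i), π(i+1)) is a uniformly random ordered pair of distinct values from {1, …, 70}; by symmetry P[π(i) > π(i+1)] = 1/2.
By linearity: E[X] = 69 · (1/2) = (70 − 1) · (1/2) = 69/2 ≈ 34.500.

E[X] = 69/2 = 34.500.


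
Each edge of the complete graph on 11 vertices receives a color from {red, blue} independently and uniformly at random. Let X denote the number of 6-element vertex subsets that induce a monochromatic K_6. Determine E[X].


Let X = Σ_S X_S over the C(11, 6) = 462 subsets S of size 6, where X_S = 1 if the K_6 on S is monochromatic.
For a fixed S, the K_6 on S has C(6, 2) = 15 edges. P[all 15 edges red] = (1/2)^15, and likewise for blue, so P[monochromatic] = 2·(1/2)^15 = 2^{1 − 15} = 1/16384.
By linearity: E[X] = C(11, 6) · 2^{1 − 15} = 462 · 1/16384 = 231/8192.
Numerically: E[X] ≈ 0.02820.

E[X] = C(11,6)·2^(1−C(6,2)) = 231/8192 ≈ 0.02820.


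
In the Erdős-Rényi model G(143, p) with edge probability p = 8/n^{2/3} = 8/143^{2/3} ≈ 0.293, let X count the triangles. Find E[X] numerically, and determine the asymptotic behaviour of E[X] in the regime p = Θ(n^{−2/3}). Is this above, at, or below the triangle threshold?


Number of potential triangles: C(143, 3) = 477191.
Each occurs with probability p³ ≈ (0.293)³ ≈ 2.50379e-02.
By linearity: E[X] = C(143, 3)·p³ ≈ 477191 · 2.50379e-02 ≈ 11947.860.
Since α = 2/3 < 1, p = c/n^{2/3} ≫ 1/n is above the triangle threshold p ~ 1/n. Asymptotically E[X] ~ (c³/6)·n^{3(1−α)} = (8³/6)·n^{1} → ∞; triangles are abundant w.h.p.

E[X] ≈ 11947.860; in regime p = Θ(1/n^{2/3}) E[X] diverges (above the triangle threshold p ~ 1/n).


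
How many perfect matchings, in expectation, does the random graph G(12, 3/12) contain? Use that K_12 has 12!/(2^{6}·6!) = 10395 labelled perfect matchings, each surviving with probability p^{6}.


K_12 has 12!/(2^{6}·6!) = 10395 labelled perfect matchings.
For each such perfect matching H, let X_H = 1 if all 6 edges of H are present in G. Then P[X_H = 1] = p^{6} = (1/4)^{6} = 1/4096.
By linearity of expectation: E[X] = Σ_H E[X_H] = 10395 · p^{6} = 10395 · 1/4096 = 10395/4096.
Numerically: E[X] ≈ 2.538.

E[X] = 10395 · (1/4)^{6} = 10395/4096 ≈ 2.538.


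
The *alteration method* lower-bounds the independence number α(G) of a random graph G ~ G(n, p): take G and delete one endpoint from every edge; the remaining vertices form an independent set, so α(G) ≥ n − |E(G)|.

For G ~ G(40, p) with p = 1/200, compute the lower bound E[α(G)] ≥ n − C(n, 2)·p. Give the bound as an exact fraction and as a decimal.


E[|E(G)|] = C(40, 2)·p = 780 · (1/200) = 39/10.
E[α(G)] ≥ n − E[|E(G)|] = 40 − 39/10 = 361/10.
Numerically: ≈ 36.100.
(This is only a lower bound; the true E[α(G)] may be larger.)

E[α(G)] ≥ 361/10 ≈ 36.100.


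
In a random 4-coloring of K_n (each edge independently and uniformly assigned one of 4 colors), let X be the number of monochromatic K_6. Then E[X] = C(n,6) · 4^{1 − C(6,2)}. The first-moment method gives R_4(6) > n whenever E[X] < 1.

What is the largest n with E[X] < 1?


We need C(n, 6) · 4^{1 − 15} < 1, i.e. C(n, 6) < 4^{15 − 1} = 268435456.
Check values of n near the boundary:
  n = 73: C(73, 6) = 170230452; 170230452 < 268435456? YES
  n = 74: C(74, 6) = 185250786; 185250786 < 268435456? YES
  n = 75: C(75, 6) = 201359550; 201359550 < 268435456? YES
  n = 76: C(76, 6) = 218618940; 218618940 < 268435456? YES
  n = 77: C(77, 6) = 237093780; 237093780 < 268435456? YES
  n = 78: C(78, 6) = 256851595; 256851595 < 268435456? YES
  n = 79: C(79, 6) = 277962685; 277962685 < 268435456? NO
  n = 80: C(80, 6) = 300500200; 300500200 < 268435456? NO
The largest n with C(n, 6) < 268435456 is n = 78 (where E[X] = 256851595/268435456 ≈ 0.957). Hence R_4(6) > 78, i.e. R_4(6) ≥ 79.

Largest n = 78; hence R_4(6) > 78.


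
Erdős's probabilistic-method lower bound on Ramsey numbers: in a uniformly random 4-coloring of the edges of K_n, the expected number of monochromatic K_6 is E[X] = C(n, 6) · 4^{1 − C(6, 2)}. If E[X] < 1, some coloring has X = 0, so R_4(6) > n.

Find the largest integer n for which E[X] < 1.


We need C(n, 6) · 4^{1 − 15} < 1, i.e. C(n, 6) < 4^{15 − 1} = 268435456.
Check values of n near the boundary:
  n = 74: C(74, 6) = 185250786; 185250786 < 268435456? YES
  n = 75: C(75, 6) = 201359550; 201359550 < 268435456? YES
  n = 76: C(76, 6) = 218618940; 218618940 < 268435456? YES
  n = 77: C(77, 6) = 237093780; 237093780 < 268435456? YES
  n = 78: C(78, 6) = 256851595; 256851595 < 268435456? YES
  n = 79: C(79, 6) = 277962685; 277962685 < 268435456? NO
  n = 80: C(80, 6) = 300500200; 300500200 < 268435456? NO
The largest n with C(n, 6) < 268435456 is n = 78 (where E[X] = 256851595/268435456 ≈ 0.9568468). Hence R_4(6) > 78, i.e. R_4(6) ≥ 79.

Largest n = 78; hence R_4(6) > 78.


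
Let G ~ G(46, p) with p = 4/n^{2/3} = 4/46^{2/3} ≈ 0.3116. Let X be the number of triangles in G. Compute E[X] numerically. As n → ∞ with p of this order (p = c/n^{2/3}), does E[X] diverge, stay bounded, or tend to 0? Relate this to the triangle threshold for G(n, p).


Number of potential triangles: C(46, 3) = 15180.
Each occurs with probability p³ ≈ (0.3116)³ ≈ 3.024575e-02.
By linearity: E[X] = C(46, 3)·p³ ≈ 15180 · 3.024575e-02 ≈ 459.1304.
Since α = 2/3 < 1, p = c/n^{2/3} ≫ 1/n is above the triangle threshold p ~ 1/n. Asymptotically E[X] ~ (c³/6)·n^{3(1−α)} = (4³/6)·n^{1} → ∞; triangles are abundant w.h.p.

E[X] ≈ 459.1304; in regime p = Θ(1/n^{2/3}) E[X] diverges (above the triangle threshold p ~ 1/n).


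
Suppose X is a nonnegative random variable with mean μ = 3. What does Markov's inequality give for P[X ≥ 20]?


μ = E[X] = 3, a = 20.
Markov: P[X ≥ 20] ≤ μ/a = (3)/20 = 3/20.
Numerically: ≈ 0.150000.
(Since a = 20 > μ = 3.000000, the bound 3/20 is < 1 and informative.)

P[X ≥ 20] ≤ 3/20 ≈ 0.150000.


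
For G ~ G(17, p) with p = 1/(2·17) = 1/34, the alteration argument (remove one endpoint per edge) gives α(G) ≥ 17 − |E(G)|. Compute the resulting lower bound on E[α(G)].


E[|E(G)|] = C(17, 2)·p = 136 · (1/34) = 4.
E[α(G)] ≥ n − E[|E(G)|] = 17 − 4 = 13.
Numerically: ≈ 13.000.
(This is only a lower bound; the true E[α(G)] may be larger.)

E[α(G)] ≥ 13 ≈ 13.000.


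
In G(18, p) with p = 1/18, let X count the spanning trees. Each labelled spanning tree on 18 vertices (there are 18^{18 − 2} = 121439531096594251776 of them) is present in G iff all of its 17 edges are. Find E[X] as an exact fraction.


K_18 has 18^{18 − 2} = 121439531096594251776 labelled spanning trees.
For each such spanning tree H, let X_H = 1 if all 17 edges of H are present in G. Then P[X_H = 1] = p^{17} = (1/18)^{17} = 1/2185911559738696531968.
By linearity: E[X] = Σ_H E[X_H] = 121439531096594251776 · p^{17} = 121439531096594251776 · 1/2185911559738696531968 = 1/18.
Numerically: E[X] ≈ 0.055556.

E[X] = 121439531096594251776 · (1/18)^{17} = 1/18 ≈ 0.055556.


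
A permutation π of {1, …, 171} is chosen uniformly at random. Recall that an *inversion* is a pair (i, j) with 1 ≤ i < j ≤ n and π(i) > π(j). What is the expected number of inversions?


Write X = Σ X_I over the C(171, 2) = 14535 pairs i < j, with X_I the indicator of one inversion.
There are 14535 indicators.
For each fixed pair i < j, the values π(i) and π(j) are two distinct elements of {1, …, 171} in uniformly random order; by symmetry P[π(i) > π(j)] = 1/2.
By linearity: E[X] = 14535 · (1/2) = C(171, 2) · (1/2) = 14535/2 = 14535/2 ≈ 7267.500000.

E[X] = 14535/2 = 7267.500000.


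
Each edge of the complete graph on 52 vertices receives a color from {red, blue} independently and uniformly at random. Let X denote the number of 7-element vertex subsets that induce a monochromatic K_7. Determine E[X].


Let X = Σ_S X_S over the C(52, 7) = 133784560 subsets S of size 7, where X_S = 1 if the K_7 on S is monochromatic.
For a fixed S, the K_7 on S has C(7, 2) = 21 edges. P[all 21 edges red] = (1/2)^21, and likewise for blue, so P[monochromatic] = 2·(1/2)^21 = 2^{1 − 21} = 1/1048576.
Summing: E[X] = C(52, 7) · 2^{1 − 21} = 133784560 · 1/1048576 = 8361535/65536.
Numerically: E[X] ≈ 127.586899.

E[X] = C(52,7)·2^(1−C(7,2)) = 8361535/65536 ≈ 127.586899.


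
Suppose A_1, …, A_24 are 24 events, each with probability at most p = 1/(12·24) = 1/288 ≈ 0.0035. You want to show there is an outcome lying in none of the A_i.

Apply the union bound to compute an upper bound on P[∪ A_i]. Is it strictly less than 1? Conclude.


Union bound: P[∪_{i=1}^{24} A_i] ≤ Σ_i P[A_i] ≤ 24·p = 24·(1/288) = 1/12.
Numerically: 1/12 ≈ 0.0833.
Is 1/12 < 1? YES.
Since P[∪ A_i] ≤ 1/12 < 1, the complement has P[∩ A_i^c] ≥ 1 − 1/12 = 11/12 > 0, so some outcome avoids every A_i.

24·p = 1/12 ≈ 0.0833; existence CERTIFIED by the union bound.


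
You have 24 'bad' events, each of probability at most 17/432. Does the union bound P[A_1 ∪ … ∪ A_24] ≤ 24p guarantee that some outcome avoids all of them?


Union bound: P[∪_{i=1}^{24} A_i] ≤ Σ_i P[A_i] ≤ 24·p = 24·(17/432) = 17/18.
Numerically: 17/18 ≈ 0.9444444.
Is 17/18 < 1? YES.
Since P[∪ A_i] ≤ 17/18 < 1, the complement has P[∩ A_i^c] ≥ 1 − 17/18 = 1/18 > 0, so some outcome avoids every A_i.

24·p = 17/18 ≈ 0.9444444; existence CERTIFIED by the union bound.


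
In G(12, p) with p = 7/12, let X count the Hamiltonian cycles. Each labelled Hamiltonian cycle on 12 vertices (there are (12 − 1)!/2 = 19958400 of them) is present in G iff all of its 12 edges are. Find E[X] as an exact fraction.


K_12 has (12 − 1)!/2 = 19958400 labelled Hamiltonian cycles.
For each such Hamiltonian cycle H, let X_H = 1 if all 12 edges of H are present in G. Then P[X_H = 1] = p^{12} = (7/12)^{12} = 13841287201/8916100448256.
By linearity of expectation: E[X] = Σ_H E[X_H] = 19958400 · p^{12} = 19958400 · 13841287201/8916100448256 = 26644477861925/859963392.
Numerically: E[X] ≈ 30983.

E[X] = 19958400 · (7/12)^{12} = 26644477861925/859963392 ≈ 30983.


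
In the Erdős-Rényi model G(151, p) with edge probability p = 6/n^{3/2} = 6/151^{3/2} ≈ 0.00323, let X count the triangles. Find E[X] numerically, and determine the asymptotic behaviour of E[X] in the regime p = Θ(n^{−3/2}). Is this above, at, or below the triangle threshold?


Number of potential triangles: C(151, 3) = 562475.
Each occurs with probability p³ ≈ (0.00323)³ ≈ 3.38110e-08.
By linearity: E[X] = C(151, 3)·p³ ≈ 562475 · 3.38110e-08 ≈ 0.019.
Since α = 3/2 > 1, p = c/n^{3/2} = o(1/n) is below the triangle threshold p ~ 1/n. Asymptotically E[X] ~ (c³/6)·n^{3(1−α)} = (6³/6)·n^{-1.5} → 0, so by Markov's inequality G has no triangles w.h.p.

E[X] ≈ 0.019; in regime p = Θ(1/n^{3/2}) E[X] tends to 0 (below the triangle threshold p ~ 1/n).


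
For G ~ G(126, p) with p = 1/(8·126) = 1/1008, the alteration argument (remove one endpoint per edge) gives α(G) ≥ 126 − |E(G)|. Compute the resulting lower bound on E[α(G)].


E[|E(G)|] = C(126, 2)·p = 7875 · (1/1008) = 125/16.
E[α(G)] ≥ n − E[|E(G)|] = 126 − 125/16 = 1891/16.
Numerically: ≈ 118.18750.
(This is only a lower bound; the true E[α(G)] may be larger.)

E[α(G)] ≥ 1891/16 ≈ 118.18750.


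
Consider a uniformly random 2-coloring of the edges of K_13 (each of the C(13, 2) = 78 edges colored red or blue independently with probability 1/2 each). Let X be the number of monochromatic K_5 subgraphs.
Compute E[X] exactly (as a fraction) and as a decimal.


Let X = Σ_S X_S over the C(13, 5) = 1287 subsets S of size 5, where X_S = 1 if the K_5 on S is monochromatic.
For a fixed S, the K_5 on S has C(5, 2) = 10 edges. P[all 10 edges red] = (1/2)^10, and likewise for blue, so P[monochromatic] = 2·(1/2)^10 = 2^{1 − 10} = 1/512.
Summing: E[X] = C(13, 5) · 2^{1 − 10} = 1287 · 1/512 = 1287/512.
Numerically: E[X] ≈ 2.51367.

E[X] = C(13,5)·2^(1−C(5,2)) = 1287/512 ≈ 2.51367.


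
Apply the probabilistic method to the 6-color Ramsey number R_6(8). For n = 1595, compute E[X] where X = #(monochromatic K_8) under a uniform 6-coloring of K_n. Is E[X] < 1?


E[X] = C(1595, 8) · 6^{1 − 28} = 1020772636343363633895 · 6^{−27} = 1020772636343363633895/1023490369077469249536.
As a reduced fraction: E[X] = 113419181815929292655/113721152119718805504 ≈ 0.9973.
Is E[X] < 1? YES.
Since E[X] < 1, there exists a 6-coloring of K_{1595} with no monochromatic K_8; hence R_6(8) > 1595.

E[X] = 113419181815929292655/113721152119718805504 ≈ 0.9973; E[X] < 1, so R_6(8) > 1595.
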